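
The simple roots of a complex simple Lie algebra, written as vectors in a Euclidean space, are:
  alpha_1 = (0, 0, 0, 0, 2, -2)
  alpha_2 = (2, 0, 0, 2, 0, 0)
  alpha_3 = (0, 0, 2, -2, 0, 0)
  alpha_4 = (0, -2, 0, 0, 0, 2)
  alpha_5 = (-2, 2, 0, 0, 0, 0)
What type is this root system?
A_5 (sl(6))

Compute the Cartan integers a_ij = 2(alpha_i, alpha_j)/(alpha_j, alpha_j); the resulting 5x5 Cartan matrix is
[[2, 0, 0, -1, 0], [0, 2, -1, 0, -1], [0, -1, 2, 0, 0], [-1, 0, 0, 2, -1], [0, -1, 0, -1, 2]].
All simple roots have the same length, so the diagram is simply laced. The associated Dynkin diagram is a chain of 5 nodes with single edges (A_5), so the type is A_5 (the algebra sl(6)).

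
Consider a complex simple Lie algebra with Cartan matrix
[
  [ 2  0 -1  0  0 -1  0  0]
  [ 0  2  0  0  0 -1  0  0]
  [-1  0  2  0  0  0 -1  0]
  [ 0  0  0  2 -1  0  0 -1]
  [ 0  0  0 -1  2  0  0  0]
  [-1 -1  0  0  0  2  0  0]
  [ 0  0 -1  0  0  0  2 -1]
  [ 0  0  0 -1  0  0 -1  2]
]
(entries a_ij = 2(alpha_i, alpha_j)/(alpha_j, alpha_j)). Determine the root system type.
A_8

The matrix has rank 8 with 2's on the diagonal. Reading the off-diagonal entries as Dynkin edges (a single edge where a_ij = a_ji = -1; a double or triple edge where a_ij * a_ji = 2 or 3), the diagram is a chain of 8 nodes with single edges (A_8). One simple-root ordering that puts it in standard form is (alpha_5, alpha_4, alpha_8, alpha_7, alpha_3, alpha_1, alpha_6, alpha_2). So the algebra is type A_8, i.e. sl(9).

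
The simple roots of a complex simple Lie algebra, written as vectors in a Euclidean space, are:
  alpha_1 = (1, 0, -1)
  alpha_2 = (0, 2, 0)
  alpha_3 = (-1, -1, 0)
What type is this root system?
type C_3

Compute the Cartan integers a_ij = 2(alpha_i, alpha_j)/(alpha_j, alpha_j); the resulting 3x3 Cartan matrix is
[[2, 0, -1], [0, 2, -2], [-1, -1, 2]].
The roots have two lengths (squared-length ratio 2:1); the short ones are alpha_{1,3}. The associated Dynkin diagram is a chain of 3 nodes with a double edge at one end; the terminal node there is the unique long simple root (C_3), so the type is C_3 (the algebra sp(6)).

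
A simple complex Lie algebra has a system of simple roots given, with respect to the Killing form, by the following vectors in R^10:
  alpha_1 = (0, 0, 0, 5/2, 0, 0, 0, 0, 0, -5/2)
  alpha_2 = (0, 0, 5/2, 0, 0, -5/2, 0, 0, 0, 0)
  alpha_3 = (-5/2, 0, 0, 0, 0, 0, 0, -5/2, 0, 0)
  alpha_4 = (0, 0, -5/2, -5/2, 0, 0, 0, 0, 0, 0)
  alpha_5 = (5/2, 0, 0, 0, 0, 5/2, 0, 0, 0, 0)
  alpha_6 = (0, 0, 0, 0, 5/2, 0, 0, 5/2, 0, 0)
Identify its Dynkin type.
Compute the Cartan integers a_ij = 2(alpha_i, alpha_j)/(alpha_j, alpha_j); the resulting 6x6 Cartan matrix is
[[2, 0, 0, -1, 0, 0], [0, 2, 0, -1, -1, 0], [0, 0, 2, 0, -1, -1], [-1, -1, 0, 2, 0, 0], [0, -1, -1, 0, 2, 0], [0, 0, -1, 0, 0, 2]].
All simple roots have the same length, so the diagram is simply laced. The associated Dynkin diagram is a chain of 6 nodes with single edges (A_6), so the type is A_6 (the algebra sl(7)).

A_6 (sl(7))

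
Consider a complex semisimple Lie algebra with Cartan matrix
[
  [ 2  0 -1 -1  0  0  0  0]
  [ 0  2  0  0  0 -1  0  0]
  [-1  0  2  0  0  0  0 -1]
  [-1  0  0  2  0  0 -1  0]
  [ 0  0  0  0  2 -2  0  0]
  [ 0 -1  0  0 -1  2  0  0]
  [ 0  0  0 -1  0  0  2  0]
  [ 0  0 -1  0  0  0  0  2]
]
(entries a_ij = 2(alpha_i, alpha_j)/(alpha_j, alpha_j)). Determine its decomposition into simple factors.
The diagram associated to this matrix has two connected components: the simple roots {alpha_1, alpha_3, alpha_4, alpha_7, alpha_8} form a chain of 5 nodes with single edges (A_5), and {alpha_2, alpha_5, alpha_6} form a chain of 3 nodes with a double edge at one end; the terminal node there is the unique long simple root (C_3). A semisimple Lie algebra decomposes uniquely as the direct sum of simple ideals, one per connected component of its Dynkin diagram, so g ≅ A_5 ⊕ C_3 (dimension 35 + 21 = 56).

A5 ⊕ C3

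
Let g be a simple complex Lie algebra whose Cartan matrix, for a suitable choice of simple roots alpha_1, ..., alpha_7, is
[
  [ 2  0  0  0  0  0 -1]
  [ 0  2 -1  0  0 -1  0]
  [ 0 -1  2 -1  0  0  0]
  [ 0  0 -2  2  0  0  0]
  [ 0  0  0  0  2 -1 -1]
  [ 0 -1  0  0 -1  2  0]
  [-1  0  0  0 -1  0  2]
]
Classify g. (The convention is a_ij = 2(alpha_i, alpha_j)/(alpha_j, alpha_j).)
C_7

The matrix has rank 7 with 2's on the diagonal. Reading the off-diagonal entries as Dynkin edges (a single edge where a_ij = a_ji = -1; a double or triple edge where a_ij * a_ji = 2 or 3), the diagram is a chain of 7 nodes with a double edge at one end; the terminal node there is the unique long simple root (C_7). One simple-root ordering that puts it in standard form is (alpha_1, alpha_7, alpha_5, alpha_6, alpha_2, alpha_3, alpha_4). So the algebra is type C_7, i.e. sp(14).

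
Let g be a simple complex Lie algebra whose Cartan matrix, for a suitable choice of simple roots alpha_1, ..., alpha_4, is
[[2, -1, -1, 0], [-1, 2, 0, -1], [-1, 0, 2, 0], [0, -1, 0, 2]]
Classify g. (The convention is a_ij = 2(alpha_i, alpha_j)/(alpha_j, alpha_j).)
The matrix has rank 4 with 2's on the diagonal. Reading the off-diagonal entries as Dynkin edges (a single edge where a_ij = a_ji = -1; a double or triple edge where a_ij * a_ji = 2 or 3), the diagram is a chain of 4 nodes with single edges (A_4). One simple-root ordering that puts it in standard form is (alpha_4, alpha_2, alpha_1, alpha_3). So the algebra is type A_4, i.e. sl(5).

type A_4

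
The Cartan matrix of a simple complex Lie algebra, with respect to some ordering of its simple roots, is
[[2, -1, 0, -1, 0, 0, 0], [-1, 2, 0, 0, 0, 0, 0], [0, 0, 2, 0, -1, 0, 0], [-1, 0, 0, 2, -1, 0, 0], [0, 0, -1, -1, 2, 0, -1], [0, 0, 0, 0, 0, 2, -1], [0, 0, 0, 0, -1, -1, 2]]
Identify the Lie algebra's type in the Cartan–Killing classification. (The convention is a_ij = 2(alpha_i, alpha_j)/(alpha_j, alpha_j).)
E7

The matrix has rank 7 with 2's on the diagonal. Reading the off-diagonal entries as Dynkin edges (a single edge where a_ij = a_ji = -1; a double or triple edge where a_ij * a_ji = 2 or 3), the diagram is a chain of 6 nodes with one extra node attached to the third node from one end (E_7). One simple-root ordering that puts it in standard form is (alpha_6, alpha_3, alpha_7, alpha_5, alpha_4, alpha_1, alpha_2). So the algebra is type E_7.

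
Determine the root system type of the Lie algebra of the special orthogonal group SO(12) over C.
type D_6

This is so(12) with 12 even, which has dimension 12(12-1)/2 = 66 and rank 12/2 = 6. In the classification of classical Lie algebras, the orthogonal algebra so(2n) in an even number of variables has type D_n; here n = 6, so the Dynkin diagram is a chain of 4 nodes with a fork of two nodes at one end (D_6). Hence the type is D_6.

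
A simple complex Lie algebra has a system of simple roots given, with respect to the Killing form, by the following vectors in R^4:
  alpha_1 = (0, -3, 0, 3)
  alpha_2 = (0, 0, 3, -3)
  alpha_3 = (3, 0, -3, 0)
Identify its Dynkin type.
Compute the Cartan integers a_ij = 2(alpha_i, alpha_j)/(alpha_j, alpha_j); the resulting 3x3 Cartan matrix is
[[2, -1, 0], [-1, 2, -1], [0, -1, 2]].
All simple roots have the same length, so the diagram is simply laced. The associated Dynkin diagram is a chain of 3 nodes with single edges (A_3), so the type is A_3 (the algebra sl(4)).

type A_3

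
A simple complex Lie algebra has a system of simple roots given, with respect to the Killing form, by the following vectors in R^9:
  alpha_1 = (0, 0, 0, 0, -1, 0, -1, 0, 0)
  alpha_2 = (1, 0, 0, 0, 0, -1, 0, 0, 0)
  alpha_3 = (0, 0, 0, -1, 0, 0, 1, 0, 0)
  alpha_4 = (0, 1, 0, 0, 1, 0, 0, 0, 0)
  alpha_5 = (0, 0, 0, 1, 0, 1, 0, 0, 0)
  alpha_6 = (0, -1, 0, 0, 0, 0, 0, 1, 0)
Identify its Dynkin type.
A_6

Compute the Cartan integers a_ij = 2(alpha_i, alpha_j)/(alpha_j, alpha_j); the resulting 6x6 Cartan matrix is
[[2, 0, -1, -1, 0, 0], [0, 2, 0, 0, -1, 0], [-1, 0, 2, 0, -1, 0], [-1, 0, 0, 2, 0, -1], [0, -1, -1, 0, 2, 0], [0, 0, 0, -1, 0, 2]].
All simple roots have the same length, so the diagram is simply laced. The associated Dynkin diagram is a chain of 6 nodes with single edges (A_6), so the type is A_6 (the algebra sl(7)).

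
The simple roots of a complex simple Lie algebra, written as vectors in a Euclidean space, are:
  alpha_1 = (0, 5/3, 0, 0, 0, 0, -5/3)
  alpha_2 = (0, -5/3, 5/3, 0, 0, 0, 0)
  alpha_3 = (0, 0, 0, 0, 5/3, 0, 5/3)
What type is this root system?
Compute the Cartan integers a_ij = 2(alpha_i, alpha_j)/(alpha_j, alpha_j); the resulting 3x3 Cartan matrix is
[[2, -1, -1], [-1, 2, 0], [-1, 0, 2]].
All simple roots have the same length, so the diagram is simply laced. The associated Dynkin diagram is a chain of 3 nodes with single edges (A_3), so the type is A_3 (the algebra sl(4)).

A_3 (sl(4))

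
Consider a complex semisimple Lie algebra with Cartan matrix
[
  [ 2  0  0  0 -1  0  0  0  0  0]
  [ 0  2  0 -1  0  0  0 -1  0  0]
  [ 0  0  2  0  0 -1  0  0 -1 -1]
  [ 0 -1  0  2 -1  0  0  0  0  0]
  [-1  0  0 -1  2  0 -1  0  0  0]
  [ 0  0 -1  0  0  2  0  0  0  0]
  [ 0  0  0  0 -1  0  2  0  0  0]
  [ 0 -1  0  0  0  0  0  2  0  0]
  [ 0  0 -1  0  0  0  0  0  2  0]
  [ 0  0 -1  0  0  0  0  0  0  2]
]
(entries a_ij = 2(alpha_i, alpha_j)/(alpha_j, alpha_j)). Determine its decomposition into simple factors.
D_4 (so(8)) + D_6 (so(12))

The diagram associated to this matrix has two connected components: the simple roots {alpha_3, alpha_6, alpha_9, alpha_10} form a chain of 2 nodes with a fork of two nodes at one end (D_4), and {alpha_1, alpha_2, alpha_4, alpha_5, alpha_7, alpha_8} form a chain of 4 nodes with a fork of two nodes at one end (D_6). A semisimple Lie algebra decomposes uniquely as the direct sum of simple ideals, one per connected component of its Dynkin diagram, so g ≅ D_4 ⊕ D_6 (dimension 28 + 66 = 94).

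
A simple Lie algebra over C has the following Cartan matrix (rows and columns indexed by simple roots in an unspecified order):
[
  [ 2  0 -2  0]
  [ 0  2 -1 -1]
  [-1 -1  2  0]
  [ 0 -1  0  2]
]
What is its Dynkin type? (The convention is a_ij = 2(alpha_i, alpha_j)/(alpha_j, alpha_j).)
The matrix has rank 4 with 2's on the diagonal. Reading the off-diagonal entries as Dynkin edges (a single edge where a_ij = a_ji = -1; a double or triple edge where a_ij * a_ji = 2 or 3), the diagram is a chain of 4 nodes with a double edge at one end; the terminal node there is the unique long simple root (C_4). One simple-root ordering that puts it in standard form is (alpha_4, alpha_2, alpha_3, alpha_1). So the algebra is type C_4, i.e. sp(8).

C_4 (sp(8))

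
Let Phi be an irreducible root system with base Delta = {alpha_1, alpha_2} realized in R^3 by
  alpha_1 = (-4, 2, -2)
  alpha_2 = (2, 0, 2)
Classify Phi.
type G_2

Compute the Cartan integers a_ij = 2(alpha_i, alpha_j)/(alpha_j, alpha_j); the resulting 2x2 Cartan matrix is
[[2, -3], [-1, 2]].
The roots have two lengths (squared-length ratio 3:1); the short ones are alpha_{2}. The associated Dynkin diagram is two nodes joined by a triple edge (G_2), so the type is G_2.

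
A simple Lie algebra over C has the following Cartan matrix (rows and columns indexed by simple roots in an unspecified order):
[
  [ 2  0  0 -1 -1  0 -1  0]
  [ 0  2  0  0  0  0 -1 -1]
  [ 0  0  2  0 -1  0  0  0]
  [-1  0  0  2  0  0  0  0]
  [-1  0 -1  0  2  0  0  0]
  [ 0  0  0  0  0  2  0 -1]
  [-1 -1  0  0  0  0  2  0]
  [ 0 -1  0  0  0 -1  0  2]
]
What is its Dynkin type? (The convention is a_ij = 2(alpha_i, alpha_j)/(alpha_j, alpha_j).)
E_8

The matrix has rank 8 with 2's on the diagonal. Reading the off-diagonal entries as Dynkin edges (a single edge where a_ij = a_ji = -1; a double or triple edge where a_ij * a_ji = 2 or 3), the diagram is a chain of 7 nodes with one extra node attached to the third node from one end (E_8). One simple-root ordering that puts it in standard form is (alpha_3, alpha_4, alpha_5, alpha_1, alpha_7, alpha_2, alpha_8, alpha_6). So the algebra is type E_8.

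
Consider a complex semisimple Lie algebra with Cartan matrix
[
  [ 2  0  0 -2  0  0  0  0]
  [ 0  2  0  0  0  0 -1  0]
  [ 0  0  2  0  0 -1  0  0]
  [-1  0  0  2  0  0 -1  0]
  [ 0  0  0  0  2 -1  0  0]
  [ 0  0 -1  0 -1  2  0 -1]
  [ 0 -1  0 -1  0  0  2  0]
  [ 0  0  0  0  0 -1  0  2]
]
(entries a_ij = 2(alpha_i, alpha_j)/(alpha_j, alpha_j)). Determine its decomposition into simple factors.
C_4 + D_4

The diagram associated to this matrix has two connected components: the simple roots {alpha_1, alpha_2, alpha_4, alpha_7} form a chain of 4 nodes with a double edge at one end; the terminal node there is the unique long simple root (C_4), and {alpha_3, alpha_5, alpha_6, alpha_8} form a chain of 2 nodes with a fork of two nodes at one end (D_4). A semisimple Lie algebra decomposes uniquely as the direct sum of simple ideals, one per connected component of its Dynkin diagram, so g ≅ C_4 ⊕ D_4 (dimension 36 + 28 = 64).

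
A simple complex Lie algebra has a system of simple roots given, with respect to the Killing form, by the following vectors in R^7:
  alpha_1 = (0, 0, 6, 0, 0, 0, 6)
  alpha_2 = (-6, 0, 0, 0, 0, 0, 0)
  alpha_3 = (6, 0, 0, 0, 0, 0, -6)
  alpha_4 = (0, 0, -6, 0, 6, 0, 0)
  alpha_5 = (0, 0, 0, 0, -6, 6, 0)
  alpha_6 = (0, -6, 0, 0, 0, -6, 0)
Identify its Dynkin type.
B6

Compute the Cartan integers a_ij = 2(alpha_i, alpha_j)/(alpha_j, alpha_j); the resulting 6x6 Cartan matrix is
[[2, 0, -1, -1, 0, 0], [0, 2, -1, 0, 0, 0], [-1, -2, 2, 0, 0, 0], [-1, 0, 0, 2, -1, 0], [0, 0, 0, -1, 2, -1], [0, 0, 0, 0, -1, 2]].
The roots have two lengths (squared-length ratio 2:1); the short ones are alpha_{2}. The associated Dynkin diagram is a chain of 6 nodes with a double edge at one end; the terminal node there is the unique short simple root (B_6), so the type is B_6 (the algebra so(13)).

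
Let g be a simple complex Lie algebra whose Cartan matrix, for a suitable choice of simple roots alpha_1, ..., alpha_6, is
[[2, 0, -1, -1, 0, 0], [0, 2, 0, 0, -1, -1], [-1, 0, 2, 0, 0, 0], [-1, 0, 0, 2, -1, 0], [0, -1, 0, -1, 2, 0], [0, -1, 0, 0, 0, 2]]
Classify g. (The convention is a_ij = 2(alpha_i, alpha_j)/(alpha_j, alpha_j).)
A_6

The matrix has rank 6 with 2's on the diagonal. Reading the off-diagonal entries as Dynkin edges (a single edge where a_ij = a_ji = -1; a double or triple edge where a_ij * a_ji = 2 or 3), the diagram is a chain of 6 nodes with single edges (A_6). One simple-root ordering that puts it in standard form is (alpha_3, alpha_1, alpha_4, alpha_5, alpha_2, alpha_6). So the algebra is type A_6, i.e. sl(7).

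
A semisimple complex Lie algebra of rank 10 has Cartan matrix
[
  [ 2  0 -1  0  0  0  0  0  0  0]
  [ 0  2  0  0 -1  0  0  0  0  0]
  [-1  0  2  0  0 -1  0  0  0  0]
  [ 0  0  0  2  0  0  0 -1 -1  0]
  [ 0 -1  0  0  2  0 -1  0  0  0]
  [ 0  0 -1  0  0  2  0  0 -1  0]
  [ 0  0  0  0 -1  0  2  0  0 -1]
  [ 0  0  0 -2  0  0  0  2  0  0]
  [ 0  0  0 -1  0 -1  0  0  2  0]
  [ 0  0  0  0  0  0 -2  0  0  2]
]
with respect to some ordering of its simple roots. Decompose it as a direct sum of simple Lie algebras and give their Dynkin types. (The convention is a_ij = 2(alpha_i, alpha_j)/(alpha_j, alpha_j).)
C_4 ⊕ C_6

The diagram associated to this matrix has two connected components: the simple roots {alpha_2, alpha_5, alpha_7, alpha_10} form a chain of 4 nodes with a double edge at one end; the terminal node there is the unique long simple root (C_4), and {alpha_1, alpha_3, alpha_4, alpha_6, alpha_8, alpha_9} form a chain of 6 nodes with a double edge at one end; the terminal node there is the unique long simple root (C_6). A semisimple Lie algebra decomposes uniquely as the direct sum of simple ideals, one per connected component of its Dynkin diagram, so g ≅ C_4 ⊕ C_6 (dimension 36 + 78 = 114).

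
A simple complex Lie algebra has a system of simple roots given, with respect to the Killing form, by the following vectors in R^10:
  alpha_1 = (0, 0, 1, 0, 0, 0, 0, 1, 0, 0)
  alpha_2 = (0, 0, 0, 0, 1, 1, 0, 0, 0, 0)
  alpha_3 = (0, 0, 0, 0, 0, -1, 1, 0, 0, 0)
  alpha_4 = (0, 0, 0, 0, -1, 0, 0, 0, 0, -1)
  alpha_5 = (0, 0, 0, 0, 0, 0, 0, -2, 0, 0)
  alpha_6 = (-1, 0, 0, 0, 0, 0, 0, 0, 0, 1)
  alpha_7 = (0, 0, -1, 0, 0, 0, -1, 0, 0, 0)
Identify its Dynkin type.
type C_7

Compute the Cartan integers a_ij = 2(alpha_i, alpha_j)/(alpha_j, alpha_j); the resulting 7x7 Cartan matrix is
[[2, 0, 0, 0, -1, 0, -1], [0, 2, -1, -1, 0, 0, 0], [0, -1, 2, 0, 0, 0, -1], [0, -1, 0, 2, 0, -1, 0], [-2, 0, 0, 0, 2, 0, 0], [0, 0, 0, -1, 0, 2, 0], [-1, 0, -1, 0, 0, 0, 2]].
The roots have two lengths (squared-length ratio 2:1); the short ones are alpha_{1,2,3,4,6,7}. The associated Dynkin diagram is a chain of 7 nodes with a double edge at one end; the terminal node there is the unique long simple root (C_7), so the type is C_7 (the algebra sp(14)).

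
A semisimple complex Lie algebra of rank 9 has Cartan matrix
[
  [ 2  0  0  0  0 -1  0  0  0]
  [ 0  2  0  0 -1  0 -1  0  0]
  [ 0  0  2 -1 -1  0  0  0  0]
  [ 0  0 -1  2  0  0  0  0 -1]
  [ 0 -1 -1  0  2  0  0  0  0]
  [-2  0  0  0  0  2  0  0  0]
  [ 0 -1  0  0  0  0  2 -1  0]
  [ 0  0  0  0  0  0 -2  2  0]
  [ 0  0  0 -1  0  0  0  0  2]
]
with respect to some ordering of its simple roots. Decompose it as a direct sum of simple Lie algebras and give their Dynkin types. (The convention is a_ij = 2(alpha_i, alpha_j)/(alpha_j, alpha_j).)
B2 ⊕ C7

The diagram associated to this matrix has two connected components: the simple roots {alpha_1, alpha_6} form a chain of 2 nodes with a double edge at one end; the terminal node there is the unique short simple root (B_2), and {alpha_2, alpha_3, alpha_4, alpha_5, alpha_7, alpha_8, alpha_9} form a chain of 7 nodes with a double edge at one end; the terminal node there is the unique long simple root (C_7). A semisimple Lie algebra decomposes uniquely as the direct sum of simple ideals, one per connected component of its Dynkin diagram, so g ≅ B_2 ⊕ C_7 (dimension 10 + 105 = 115).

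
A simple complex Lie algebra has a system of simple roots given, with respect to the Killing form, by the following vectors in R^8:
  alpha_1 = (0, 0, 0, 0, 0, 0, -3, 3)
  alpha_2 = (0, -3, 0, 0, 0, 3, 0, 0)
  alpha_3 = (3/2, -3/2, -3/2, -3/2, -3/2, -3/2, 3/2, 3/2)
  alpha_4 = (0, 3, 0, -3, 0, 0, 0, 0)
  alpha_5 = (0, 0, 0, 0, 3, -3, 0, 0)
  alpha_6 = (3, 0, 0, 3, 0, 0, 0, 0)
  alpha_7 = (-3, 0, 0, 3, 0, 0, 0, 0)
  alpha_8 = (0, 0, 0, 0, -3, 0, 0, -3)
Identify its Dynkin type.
Compute the Cartan integers a_ij = 2(alpha_i, alpha_j)/(alpha_j, alpha_j); the resulting 8x8 Cartan matrix is
[[2, 0, 0, 0, 0, 0, 0, -1], [0, 2, 0, -1, -1, 0, 0, 0], [0, 0, 2, 0, 0, 0, -1, 0], [0, -1, 0, 2, 0, -1, -1, 0], [0, -1, 0, 0, 2, 0, 0, -1], [0, 0, 0, -1, 0, 2, 0, 0], [0, 0, -1, -1, 0, 0, 2, 0], [-1, 0, 0, 0, -1, 0, 0, 2]].
All simple roots have the same length, so the diagram is simply laced. The associated Dynkin diagram is a chain of 7 nodes with one extra node attached to the third node from one end (E_8), so the type is E_8.

E_8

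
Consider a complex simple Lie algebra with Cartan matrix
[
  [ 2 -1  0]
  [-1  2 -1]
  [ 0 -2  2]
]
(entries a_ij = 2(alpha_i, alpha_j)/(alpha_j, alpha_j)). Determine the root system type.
The matrix has rank 3 with 2's on the diagonal. Reading the off-diagonal entries as Dynkin edges (a single edge where a_ij = a_ji = -1; a double or triple edge where a_ij * a_ji = 2 or 3), the diagram is a chain of 3 nodes with a double edge at one end; the terminal node there is the unique long simple root (C_3). One simple-root ordering that puts it in standard form is (alpha_1, alpha_2, alpha_3). So the algebra is type C_3, i.e. sp(6).

C_3 (sp(6))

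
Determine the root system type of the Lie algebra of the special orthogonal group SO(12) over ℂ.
This is so(12) with 12 even, which has dimension 12(12-1)/2 = 66 and rank 12/2 = 6. In the classification of classical Lie algebras, the orthogonal algebra so(2n) in an even number of variables has type D_n; here n = 6, so the Dynkin diagram is a chain of 4 nodes with a fork of two nodes at one end (D_6). Hence the type is D_6.

D6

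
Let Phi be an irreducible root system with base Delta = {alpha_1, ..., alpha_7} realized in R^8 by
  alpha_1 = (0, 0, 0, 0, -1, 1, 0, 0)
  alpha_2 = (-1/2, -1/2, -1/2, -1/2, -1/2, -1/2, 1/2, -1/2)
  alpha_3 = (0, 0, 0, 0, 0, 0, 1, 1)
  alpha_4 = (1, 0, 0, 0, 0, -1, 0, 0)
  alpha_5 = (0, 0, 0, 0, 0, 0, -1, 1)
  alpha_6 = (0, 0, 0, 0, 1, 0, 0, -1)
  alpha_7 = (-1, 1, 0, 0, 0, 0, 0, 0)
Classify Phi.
E7

Compute the Cartan integers a_ij = 2(alpha_i, alpha_j)/(alpha_j, alpha_j); the resulting 7x7 Cartan matrix is
[[2, 0, 0, -1, 0, -1, 0], [0, 2, 0, 0, -1, 0, 0], [0, 0, 2, 0, 0, -1, 0], [-1, 0, 0, 2, 0, 0, -1], [0, -1, 0, 0, 2, -1, 0], [-1, 0, -1, 0, -1, 2, 0], [0, 0, 0, -1, 0, 0, 2]].
All simple roots have the same length, so the diagram is simply laced. The associated Dynkin diagram is a chain of 6 nodes with one extra node attached to the third node from one end (E_7), so the type is E_7.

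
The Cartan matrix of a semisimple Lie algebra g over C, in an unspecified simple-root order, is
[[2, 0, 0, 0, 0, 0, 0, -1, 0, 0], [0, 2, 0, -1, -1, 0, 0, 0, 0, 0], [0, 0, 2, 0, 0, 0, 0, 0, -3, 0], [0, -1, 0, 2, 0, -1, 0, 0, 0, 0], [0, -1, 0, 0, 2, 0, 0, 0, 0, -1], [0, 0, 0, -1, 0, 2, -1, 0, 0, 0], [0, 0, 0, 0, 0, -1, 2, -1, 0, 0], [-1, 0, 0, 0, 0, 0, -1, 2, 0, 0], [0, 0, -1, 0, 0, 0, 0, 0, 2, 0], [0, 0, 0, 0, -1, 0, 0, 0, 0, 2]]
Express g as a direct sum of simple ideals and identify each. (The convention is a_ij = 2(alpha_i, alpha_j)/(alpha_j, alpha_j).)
type A_8 ⊕ type G_2

The diagram associated to this matrix has two connected components: the simple roots {alpha_1, alpha_2, alpha_4, alpha_5, alpha_6, alpha_7, alpha_8, alpha_10} form a chain of 8 nodes with single edges (A_8), and {alpha_3, alpha_9} form two nodes joined by a triple edge (G_2). A semisimple Lie algebra decomposes uniquely as the direct sum of simple ideals, one per connected component of its Dynkin diagram, so g ≅ A_8 ⊕ G_2 (dimension 80 + 14 = 94).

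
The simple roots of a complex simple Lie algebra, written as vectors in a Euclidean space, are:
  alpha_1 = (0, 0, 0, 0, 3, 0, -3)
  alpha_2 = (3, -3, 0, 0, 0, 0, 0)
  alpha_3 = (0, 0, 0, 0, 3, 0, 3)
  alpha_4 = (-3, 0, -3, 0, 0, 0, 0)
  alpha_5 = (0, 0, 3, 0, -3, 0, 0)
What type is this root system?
Compute the Cartan integers a_ij = 2(alpha_i, alpha_j)/(alpha_j, alpha_j); the resulting 5x5 Cartan matrix is
[[2, 0, 0, 0, -1], [0, 2, 0, -1, 0], [0, 0, 2, 0, -1], [0, -1, 0, 2, -1], [-1, 0, -1, -1, 2]].
All simple roots have the same length, so the diagram is simply laced. The associated Dynkin diagram is a chain of 3 nodes with a fork of two nodes at one end (D_5), so the type is D_5 (the algebra so(10)).

D_5 (so(10))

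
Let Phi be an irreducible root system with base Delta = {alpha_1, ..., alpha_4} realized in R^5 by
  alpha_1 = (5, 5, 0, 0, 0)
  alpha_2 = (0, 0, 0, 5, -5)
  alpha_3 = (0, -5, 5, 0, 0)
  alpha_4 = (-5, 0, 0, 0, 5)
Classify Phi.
Compute the Cartan integers a_ij = 2(alpha_i, alpha_j)/(alpha_j, alpha_j); the resulting 4x4 Cartan matrix is
[[2, 0, -1, -1], [0, 2, 0, -1], [-1, 0, 2, 0], [-1, -1, 0, 2]].
All simple roots have the same length, so the diagram is simply laced. The associated Dynkin diagram is a chain of 4 nodes with single edges (A_4), so the type is A_4 (the algebra sl(5)).

type A_4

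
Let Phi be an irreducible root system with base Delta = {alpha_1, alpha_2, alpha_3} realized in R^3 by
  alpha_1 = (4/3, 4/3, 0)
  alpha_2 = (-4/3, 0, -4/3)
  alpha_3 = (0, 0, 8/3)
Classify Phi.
Compute the Cartan integers a_ij = 2(alpha_i, alpha_j)/(alpha_j, alpha_j); the resulting 3x3 Cartan matrix is
[[2, -1, 0], [-1, 2, -1], [0, -2, 2]].
The roots have two lengths (squared-length ratio 2:1); the short ones are alpha_{1,2}. The associated Dynkin diagram is a chain of 3 nodes with a double edge at one end; the terminal node there is the unique long simple root (C_3), so the type is C_3 (the algebra sp(6)).

C_3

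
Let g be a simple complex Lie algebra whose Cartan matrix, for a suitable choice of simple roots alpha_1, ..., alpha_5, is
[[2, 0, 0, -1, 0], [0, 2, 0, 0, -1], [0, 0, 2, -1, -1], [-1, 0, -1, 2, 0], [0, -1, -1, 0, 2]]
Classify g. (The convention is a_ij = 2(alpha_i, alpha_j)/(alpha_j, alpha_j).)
A5

The matrix has rank 5 with 2's on the diagonal. Reading the off-diagonal entries as Dynkin edges (a single edge where a_ij = a_ji = -1; a double or triple edge where a_ij * a_ji = 2 or 3), the diagram is a chain of 5 nodes with single edges (A_5). One simple-root ordering that puts it in standard form is (alpha_1, alpha_4, alpha_3, alpha_5, alpha_2). So the algebra is type A_5, i.e. sl(6).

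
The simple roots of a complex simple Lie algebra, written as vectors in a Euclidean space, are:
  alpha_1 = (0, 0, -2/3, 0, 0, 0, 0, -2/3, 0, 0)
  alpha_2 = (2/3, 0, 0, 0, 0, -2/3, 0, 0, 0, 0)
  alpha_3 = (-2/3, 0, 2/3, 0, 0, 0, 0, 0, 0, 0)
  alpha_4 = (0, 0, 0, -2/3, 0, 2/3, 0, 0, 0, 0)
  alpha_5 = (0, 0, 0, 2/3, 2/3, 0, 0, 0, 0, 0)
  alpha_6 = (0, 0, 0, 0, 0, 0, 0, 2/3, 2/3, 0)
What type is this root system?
Compute the Cartan integers a_ij = 2(alpha_i, alpha_j)/(alpha_j, alpha_j); the resulting 6x6 Cartan matrix is
[[2, 0, -1, 0, 0, -1], [0, 2, -1, -1, 0, 0], [-1, -1, 2, 0, 0, 0], [0, -1, 0, 2, -1, 0], [0, 0, 0, -1, 2, 0], [-1, 0, 0, 0, 0, 2]].
All simple roots have the same length, so the diagram is simply laced. The associated Dynkin diagram is a chain of 6 nodes with single edges (A_6), so the type is A_6 (the algebra sl(7)).

A_6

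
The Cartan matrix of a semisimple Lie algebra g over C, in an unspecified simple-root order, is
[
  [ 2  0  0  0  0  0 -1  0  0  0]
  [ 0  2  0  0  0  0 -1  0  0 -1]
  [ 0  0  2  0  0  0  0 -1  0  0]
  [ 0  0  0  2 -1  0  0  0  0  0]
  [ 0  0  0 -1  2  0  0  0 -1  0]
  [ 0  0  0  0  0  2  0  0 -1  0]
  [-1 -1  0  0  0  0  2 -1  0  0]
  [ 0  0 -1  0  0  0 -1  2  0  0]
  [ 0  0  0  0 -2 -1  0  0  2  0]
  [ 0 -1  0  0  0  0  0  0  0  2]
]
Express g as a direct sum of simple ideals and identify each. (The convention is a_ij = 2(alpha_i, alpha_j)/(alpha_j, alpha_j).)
The diagram associated to this matrix has two connected components: the simple roots {alpha_1, alpha_2, alpha_3, alpha_7, alpha_8, alpha_10} form a chain of 5 nodes with one extra node attached to the third node from one end (E_6), and {alpha_4, alpha_5, alpha_6, alpha_9} form a chain of 4 nodes with a double edge between the middle two (F_4). A semisimple Lie algebra decomposes uniquely as the direct sum of simple ideals, one per connected component of its Dynkin diagram, so g ≅ E_6 ⊕ F_4 (dimension 78 + 52 = 130).

type E_6 + type F_4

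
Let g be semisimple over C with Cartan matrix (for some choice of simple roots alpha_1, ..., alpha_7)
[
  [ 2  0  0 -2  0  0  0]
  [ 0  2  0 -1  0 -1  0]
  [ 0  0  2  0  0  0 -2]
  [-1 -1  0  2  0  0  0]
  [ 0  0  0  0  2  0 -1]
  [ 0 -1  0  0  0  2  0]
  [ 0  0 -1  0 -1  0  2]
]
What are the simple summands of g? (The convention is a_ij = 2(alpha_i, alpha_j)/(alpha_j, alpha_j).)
The diagram associated to this matrix has two connected components: the simple roots {alpha_3, alpha_5, alpha_7} form a chain of 3 nodes with a double edge at one end; the terminal node there is the unique long simple root (C_3), and {alpha_1, alpha_2, alpha_4, alpha_6} form a chain of 4 nodes with a double edge at one end; the terminal node there is the unique long simple root (C_4). A semisimple Lie algebra decomposes uniquely as the direct sum of simple ideals, one per connected component of its Dynkin diagram, so g ≅ C_3 ⊕ C_4 (dimension 21 + 36 = 57).

C_3 (sp(6)) ⊕ C_4 (sp(8))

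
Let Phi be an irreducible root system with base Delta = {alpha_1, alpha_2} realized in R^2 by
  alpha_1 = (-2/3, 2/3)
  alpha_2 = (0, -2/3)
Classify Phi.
Compute the Cartan integers a_ij = 2(alpha_i, alpha_j)/(alpha_j, alpha_j); the resulting 2x2 Cartan matrix is
[[2, -2], [-1, 2]].
The roots have two lengths (squared-length ratio 2:1); the short ones are alpha_{2}. The associated Dynkin diagram is a chain of 2 nodes with a double edge at one end; the terminal node there is the unique short simple root (B_2), so the type is B_2 (the algebra so(5)).

B_2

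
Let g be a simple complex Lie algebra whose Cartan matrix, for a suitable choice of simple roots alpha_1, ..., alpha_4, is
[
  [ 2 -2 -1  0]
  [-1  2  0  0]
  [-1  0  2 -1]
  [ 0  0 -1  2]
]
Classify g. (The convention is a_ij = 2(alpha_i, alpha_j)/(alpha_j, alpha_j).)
B4

The matrix has rank 4 with 2's on the diagonal. Reading the off-diagonal entries as Dynkin edges (a single edge where a_ij = a_ji = -1; a double or triple edge where a_ij * a_ji = 2 or 3), the diagram is a chain of 4 nodes with a double edge at one end; the terminal node there is the unique short simple root (B_4). One simple-root ordering that puts it in standard form is (alpha_4, alpha_3, alpha_1, alpha_2). So the algebra is type B_4, i.e. so(9).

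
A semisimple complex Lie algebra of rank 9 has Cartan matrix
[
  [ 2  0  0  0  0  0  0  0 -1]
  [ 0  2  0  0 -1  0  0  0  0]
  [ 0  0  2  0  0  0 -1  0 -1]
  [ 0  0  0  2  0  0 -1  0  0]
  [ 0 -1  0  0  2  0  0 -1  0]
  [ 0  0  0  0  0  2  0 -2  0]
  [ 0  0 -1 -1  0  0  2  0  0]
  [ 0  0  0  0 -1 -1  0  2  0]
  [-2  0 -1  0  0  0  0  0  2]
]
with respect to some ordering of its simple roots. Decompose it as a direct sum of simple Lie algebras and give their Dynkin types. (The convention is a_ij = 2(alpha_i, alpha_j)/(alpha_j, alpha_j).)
The diagram associated to this matrix has two connected components: the simple roots {alpha_1, alpha_3, alpha_4, alpha_7, alpha_9} form a chain of 5 nodes with a double edge at one end; the terminal node there is the unique short simple root (B_5), and {alpha_2, alpha_5, alpha_6, alpha_8} form a chain of 4 nodes with a double edge at one end; the terminal node there is the unique long simple root (C_4). A semisimple Lie algebra decomposes uniquely as the direct sum of simple ideals, one per connected component of its Dynkin diagram, so g ≅ B_5 ⊕ C_4 (dimension 55 + 36 = 91).

B5 + C4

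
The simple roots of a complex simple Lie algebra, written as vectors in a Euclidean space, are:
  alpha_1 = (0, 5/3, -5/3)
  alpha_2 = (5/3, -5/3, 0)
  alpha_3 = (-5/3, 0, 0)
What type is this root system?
B_3 (so(7))

Compute the Cartan integers a_ij = 2(alpha_i, alpha_j)/(alpha_j, alpha_j); the resulting 3x3 Cartan matrix is
[[2, -1, 0], [-1, 2, -2], [0, -1, 2]].
The roots have two lengths (squared-length ratio 2:1); the short ones are alpha_{3}. The associated Dynkin diagram is a chain of 3 nodes with a double edge at one end; the terminal node there is the unique short simple root (B_3), so the type is B_3 (the algebra so(7)).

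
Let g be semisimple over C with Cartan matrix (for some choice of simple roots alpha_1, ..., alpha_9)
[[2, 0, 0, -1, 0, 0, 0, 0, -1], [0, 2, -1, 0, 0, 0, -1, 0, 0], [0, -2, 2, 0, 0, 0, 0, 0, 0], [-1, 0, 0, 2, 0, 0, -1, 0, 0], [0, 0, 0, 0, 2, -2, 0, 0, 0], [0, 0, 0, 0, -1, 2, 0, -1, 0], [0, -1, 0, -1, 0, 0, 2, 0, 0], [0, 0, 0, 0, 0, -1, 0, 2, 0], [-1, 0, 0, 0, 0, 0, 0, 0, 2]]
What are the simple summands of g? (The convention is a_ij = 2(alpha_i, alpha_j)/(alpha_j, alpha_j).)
type C_3 + type C_6

The diagram associated to this matrix has two connected components: the simple roots {alpha_5, alpha_6, alpha_8} form a chain of 3 nodes with a double edge at one end; the terminal node there is the unique long simple root (C_3), and {alpha_1, alpha_2, alpha_3, alpha_4, alpha_7, alpha_9} form a chain of 6 nodes with a double edge at one end; the terminal node there is the unique long simple root (C_6). A semisimple Lie algebra decomposes uniquely as the direct sum of simple ideals, one per connected component of its Dynkin diagram, so g ≅ C_3 ⊕ C_6 (dimension 21 + 78 = 99).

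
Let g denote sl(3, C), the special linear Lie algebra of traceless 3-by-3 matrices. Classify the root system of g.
type A_2

This is sl(3), which has dimension 3^2 - 1 = 8 and rank 3 - 1 = 2 (a Cartan subalgebra is the diagonal traceless matrices). In the classification of classical Lie algebras, the special linear algebra sl(n+1) has type A_n; here n = 2, so the Dynkin diagram is a chain of 2 nodes with single edges (A_2). Hence the type is A_2.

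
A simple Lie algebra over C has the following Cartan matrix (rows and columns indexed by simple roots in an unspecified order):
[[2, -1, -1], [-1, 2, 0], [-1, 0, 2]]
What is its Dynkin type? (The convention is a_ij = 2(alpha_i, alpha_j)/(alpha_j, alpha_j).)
A_3

The matrix has rank 3 with 2's on the diagonal. Reading the off-diagonal entries as Dynkin edges (a single edge where a_ij = a_ji = -1; a double or triple edge where a_ij * a_ji = 2 or 3), the diagram is a chain of 3 nodes with single edges (A_3). One simple-root ordering that puts it in standard form is (alpha_2, alpha_1, alpha_3). So the algebra is type A_3, i.e. sl(4).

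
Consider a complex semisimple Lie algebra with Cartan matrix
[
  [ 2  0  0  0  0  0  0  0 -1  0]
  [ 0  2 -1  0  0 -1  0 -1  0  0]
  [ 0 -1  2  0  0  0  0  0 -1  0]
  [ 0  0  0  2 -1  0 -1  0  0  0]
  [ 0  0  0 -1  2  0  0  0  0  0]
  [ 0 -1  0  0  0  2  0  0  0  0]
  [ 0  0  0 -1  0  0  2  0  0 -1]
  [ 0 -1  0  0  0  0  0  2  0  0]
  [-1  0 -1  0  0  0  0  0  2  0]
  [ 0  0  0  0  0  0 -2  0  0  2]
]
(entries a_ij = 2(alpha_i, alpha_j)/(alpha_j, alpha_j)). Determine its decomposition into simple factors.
The diagram associated to this matrix has two connected components: the simple roots {alpha_4, alpha_5, alpha_7, alpha_10} form a chain of 4 nodes with a double edge at one end; the terminal node there is the unique long simple root (C_4), and {alpha_1, alpha_2, alpha_3, alpha_6, alpha_8, alpha_9} form a chain of 4 nodes with a fork of two nodes at one end (D_6). A semisimple Lie algebra decomposes uniquely as the direct sum of simple ideals, one per connected component of its Dynkin diagram, so g ≅ C_4 ⊕ D_6 (dimension 36 + 66 = 102).

type C_4 + type D_6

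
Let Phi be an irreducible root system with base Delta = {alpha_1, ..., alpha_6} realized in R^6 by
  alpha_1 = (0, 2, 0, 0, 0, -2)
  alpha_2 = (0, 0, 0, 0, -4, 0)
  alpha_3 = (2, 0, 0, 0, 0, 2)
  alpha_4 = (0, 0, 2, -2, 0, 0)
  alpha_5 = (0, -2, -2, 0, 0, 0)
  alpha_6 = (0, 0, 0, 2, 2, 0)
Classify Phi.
Compute the Cartan integers a_ij = 2(alpha_i, alpha_j)/(alpha_j, alpha_j); the resulting 6x6 Cartan matrix is
[[2, 0, -1, 0, -1, 0], [0, 2, 0, 0, 0, -2], [-1, 0, 2, 0, 0, 0], [0, 0, 0, 2, -1, -1], [-1, 0, 0, -1, 2, 0], [0, -1, 0, -1, 0, 2]].
The roots have two lengths (squared-length ratio 2:1); the short ones are alpha_{1,3,4,5,6}. The associated Dynkin diagram is a chain of 6 nodes with a double edge at one end; the terminal node there is the unique long simple root (C_6), so the type is C_6 (the algebra sp(12)).

type C_6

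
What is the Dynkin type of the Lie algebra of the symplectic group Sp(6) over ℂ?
C3

This is sp(6), which has dimension 6(6+1)/2 = 21 and rank 6/2 = 3. In the classification of classical Lie algebras, the symplectic algebra sp(2n) has type C_n; here n = 3, so the Dynkin diagram is a chain of 3 nodes with a double edge at one end; the terminal node there is the unique long simple root (C_3). Hence the type is C_3.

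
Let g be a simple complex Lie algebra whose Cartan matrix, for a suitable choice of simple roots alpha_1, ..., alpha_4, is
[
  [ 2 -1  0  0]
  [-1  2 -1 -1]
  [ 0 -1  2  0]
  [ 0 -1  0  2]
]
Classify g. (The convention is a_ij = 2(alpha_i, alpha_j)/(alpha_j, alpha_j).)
The matrix has rank 4 with 2's on the diagonal. Reading the off-diagonal entries as Dynkin edges (a single edge where a_ij = a_ji = -1; a double or triple edge where a_ij * a_ji = 2 or 3), the diagram is a chain of 2 nodes with a fork of two nodes at one end (D_4). One simple-root ordering that puts it in standard form is (alpha_1, alpha_2, alpha_3, alpha_4). So the algebra is type D_4, i.e. so(8).

D_4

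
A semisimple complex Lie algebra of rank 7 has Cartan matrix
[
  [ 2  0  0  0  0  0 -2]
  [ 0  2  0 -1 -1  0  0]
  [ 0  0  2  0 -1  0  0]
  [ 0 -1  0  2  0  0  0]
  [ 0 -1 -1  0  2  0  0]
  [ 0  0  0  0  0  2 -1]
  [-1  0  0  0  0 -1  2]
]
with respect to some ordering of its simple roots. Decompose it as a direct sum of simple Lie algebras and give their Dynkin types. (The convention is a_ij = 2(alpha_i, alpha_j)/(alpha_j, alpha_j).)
The diagram associated to this matrix has two connected components: the simple roots {alpha_2, alpha_3, alpha_4, alpha_5} form a chain of 4 nodes with single edges (A_4), and {alpha_1, alpha_6, alpha_7} form a chain of 3 nodes with a double edge at one end; the terminal node there is the unique long simple root (C_3). A semisimple Lie algebra decomposes uniquely as the direct sum of simple ideals, one per connected component of its Dynkin diagram, so g ≅ A_4 ⊕ C_3 (dimension 24 + 21 = 45).

A_4 (sl(5)) + C_3 (sp(6))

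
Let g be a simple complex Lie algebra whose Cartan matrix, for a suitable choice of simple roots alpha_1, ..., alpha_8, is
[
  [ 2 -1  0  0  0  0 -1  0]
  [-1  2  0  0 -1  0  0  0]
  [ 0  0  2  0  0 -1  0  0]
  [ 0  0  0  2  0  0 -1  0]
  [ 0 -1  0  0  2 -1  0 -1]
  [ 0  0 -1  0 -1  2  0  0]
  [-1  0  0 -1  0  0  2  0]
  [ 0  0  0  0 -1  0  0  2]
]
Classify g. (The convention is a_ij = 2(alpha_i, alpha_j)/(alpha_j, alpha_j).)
The matrix has rank 8 with 2's on the diagonal. Reading the off-diagonal entries as Dynkin edges (a single edge where a_ij = a_ji = -1; a double or triple edge where a_ij * a_ji = 2 or 3), the diagram is a chain of 7 nodes with one extra node attached to the third node from one end (E_8). One simple-root ordering that puts it in standard form is (alpha_3, alpha_8, alpha_6, alpha_5, alpha_2, alpha_1, alpha_7, alpha_4). So the algebra is type E_8.

E_8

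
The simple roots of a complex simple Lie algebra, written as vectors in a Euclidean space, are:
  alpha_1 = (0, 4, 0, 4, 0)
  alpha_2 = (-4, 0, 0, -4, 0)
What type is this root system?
Compute the Cartan integers a_ij = 2(alpha_i, alpha_j)/(alpha_j, alpha_j); the resulting 2x2 Cartan matrix is
[[2, -1], [-1, 2]].
All simple roots have the same length, so the diagram is simply laced. The associated Dynkin diagram is a chain of 2 nodes with single edges (A_2), so the type is A_2 (the algebra sl(3)).

A_2 (sl(3))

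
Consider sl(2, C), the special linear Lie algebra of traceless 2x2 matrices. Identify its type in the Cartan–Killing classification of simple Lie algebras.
type A_1

This is sl(2), which has dimension 2^2 - 1 = 3 and rank 2 - 1 = 1 (a Cartan subalgebra is the diagonal traceless matrices). In the classification of classical Lie algebras, the special linear algebra sl(n+1) has type A_n; here n = 1, so the Dynkin diagram is a chain of 1 nodes with single edges (A_1). Hence the type is A_1.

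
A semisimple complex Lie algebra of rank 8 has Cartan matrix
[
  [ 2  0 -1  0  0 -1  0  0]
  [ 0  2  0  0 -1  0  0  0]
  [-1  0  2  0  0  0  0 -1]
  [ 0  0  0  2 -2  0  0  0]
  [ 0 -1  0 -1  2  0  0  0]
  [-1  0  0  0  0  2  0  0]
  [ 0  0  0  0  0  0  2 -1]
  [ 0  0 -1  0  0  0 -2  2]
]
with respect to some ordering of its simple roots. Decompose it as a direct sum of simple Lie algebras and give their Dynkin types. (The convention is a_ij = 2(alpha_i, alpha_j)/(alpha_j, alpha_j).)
B_5 ⊕ C_3

The diagram associated to this matrix has two connected components: the simple roots {alpha_1, alpha_3, alpha_6, alpha_7, alpha_8} form a chain of 5 nodes with a double edge at one end; the terminal node there is the unique short simple root (B_5), and {alpha_2, alpha_4, alpha_5} form a chain of 3 nodes with a double edge at one end; the terminal node there is the unique long simple root (C_3). A semisimple Lie algebra decomposes uniquely as the direct sum of simple ideals, one per connected component of its Dynkin diagram, so g ≅ B_5 ⊕ C_3 (dimension 55 + 21 = 76).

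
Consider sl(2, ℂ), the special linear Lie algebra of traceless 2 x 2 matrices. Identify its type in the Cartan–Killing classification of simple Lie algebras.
This is sl(2), which has dimension 2^2 - 1 = 3 and rank 2 - 1 = 1 (a Cartan subalgebra is the diagonal traceless matrices). In the classification of classical Lie algebras, the special linear algebra sl(n+1) has type A_n; here n = 1, so the Dynkin diagram is a chain of 1 nodes with single edges (A_1). Hence the type is A_1.

A_1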